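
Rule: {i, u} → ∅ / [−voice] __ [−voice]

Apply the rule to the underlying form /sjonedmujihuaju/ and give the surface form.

sjonedmujihuaju

No segment of /sjonedmujihuaju/ meets the structural description of the rule, so the form surfaces unchanged.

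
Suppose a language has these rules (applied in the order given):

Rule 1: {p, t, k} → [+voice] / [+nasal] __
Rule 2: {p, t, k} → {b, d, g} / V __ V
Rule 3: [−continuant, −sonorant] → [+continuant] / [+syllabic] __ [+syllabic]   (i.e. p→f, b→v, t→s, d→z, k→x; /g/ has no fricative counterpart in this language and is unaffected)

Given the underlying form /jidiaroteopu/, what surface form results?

Rule 1 (post-nasal voicing): no segment meets the environment; /jidiaroteopu/ is unchanged.
Rule 2 (intervocalic voicing): /t/ is a voiceless stop between vowels /o/ and /e/, so it voices to [d]. /p/ is a voiceless stop between vowels /o/ and /u/, so it voices to [b]. /jidiaroteopu/ → jidiarodeobu.
Rule 3 (intervocalic spirantization): /d/ is a stop between vowels /i/ and /i/, so it spirantizes to the fricative [z]. /d/ is a stop between vowels /o/ and /e/, so it spirantizes to the fricative [z]. /b/ is a stop between vowels /o/ and /u/, so it spirantizes to the fricative [v]. /jidiarodeobu/ → jiziarozeovu.

jiziarozeovu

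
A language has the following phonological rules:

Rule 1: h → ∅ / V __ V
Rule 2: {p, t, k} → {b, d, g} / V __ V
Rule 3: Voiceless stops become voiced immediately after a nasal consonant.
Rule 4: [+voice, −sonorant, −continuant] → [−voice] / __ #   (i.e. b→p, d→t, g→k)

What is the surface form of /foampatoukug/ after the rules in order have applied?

foambadouguk

Rule 1 (intervocalic h-deletion): no segment meets the environment; /foampatoukug/ is unchanged.
Rule 2 (intervocalic voicing): /t/ is a voiceless stop between vowels /a/ and /o/, so it voices to [d]. /k/ is a voiceless stop between vowels /u/ and /u/, so it voices to [g]. /foampatoukug/ → foampadougug.
Rule 3 (post-nasal voicing): /p/ is a voiceless stop immediately after the nasal /m/, so it voices to [b]. /foampadougug/ → foambadougug.
Rule 4 (final devoicing): /g/ is a voiced stop in word-final position, so it devoices to [k]. /foambadougug/ → foambadouguk.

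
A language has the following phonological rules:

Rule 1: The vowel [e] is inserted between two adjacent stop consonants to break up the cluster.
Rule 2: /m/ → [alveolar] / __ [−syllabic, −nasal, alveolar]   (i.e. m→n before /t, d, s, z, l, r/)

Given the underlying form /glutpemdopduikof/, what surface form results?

Rule 1 (stop-cluster e-epenthesis): /t/ and /p/ form a stop–stop cluster, so [e] is inserted between them. /p/ and /d/ form a stop–stop cluster, so [e] is inserted between them. /glutpemdopduikof/ → glutepemdopeduikof.
Rule 2 (nasal place assimilation): /m/ precedes the alveolar consonant /d/, so it assimilates in place to [n]. /glutepemdopeduikof/ → glutependopeduikof.

glutependopeduikof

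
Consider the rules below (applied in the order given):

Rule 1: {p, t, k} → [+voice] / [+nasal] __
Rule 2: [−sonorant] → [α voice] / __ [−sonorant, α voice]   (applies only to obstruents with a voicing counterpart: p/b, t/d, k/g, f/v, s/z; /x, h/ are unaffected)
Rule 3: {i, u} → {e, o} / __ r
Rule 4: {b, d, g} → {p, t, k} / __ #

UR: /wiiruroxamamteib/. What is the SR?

Rule 1 (post-nasal voicing): /t/ is a voiceless stop immediately after the nasal /m/, so it voices to [d]. /wiiruroxamamteib/ → wiiruroxamamdeib.
Rule 2 (regressive voicing assimilation): no segment meets the environment; /wiiruroxamamdeib/ is unchanged.
Rule 3 (pre-rhotic lowering): /i/ is a high vowel immediately before /r/, so it lowers to [e]. /u/ is a high vowel immediately before /r/, so it lowers to [o]. /wiiruroxamamdeib/ → wieroroxamamdeib.
Rule 4 (final devoicing): /b/ is a voiced stop in word-final position, so it devoices to [p]. /wieroroxamamdeib/ → wieroroxamamdeip.

wieroroxamamdeip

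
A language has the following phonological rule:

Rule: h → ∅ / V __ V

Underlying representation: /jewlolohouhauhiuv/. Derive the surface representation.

jewloloouauiuv

/h/ occurs between vowels /o/ and /o/, so it deletes.
/h/ occurs between vowels /u/ and /a/, so it deletes.
/h/ occurs between vowels /u/ and /i/, so it deletes.
Surface form: [jewloloouauiuv].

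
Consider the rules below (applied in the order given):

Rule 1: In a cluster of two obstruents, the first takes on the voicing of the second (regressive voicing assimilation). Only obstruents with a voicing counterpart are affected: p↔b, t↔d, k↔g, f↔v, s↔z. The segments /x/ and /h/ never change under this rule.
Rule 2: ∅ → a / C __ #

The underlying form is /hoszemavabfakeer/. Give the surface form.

hozzemavapfakeera

Rule 1 (regressive voicing assimilation): /s/ precedes the voiced obstruent /z/, so it voices to [z] by assimilation. /b/ precedes the voiceless obstruent /f/, so it devoices to [p] by assimilation. /hoszemavabfakeer/ → hozzemavapfakeer.
Rule 2 (final a-epenthesis): the form ends in the consonant /r/, so [a] is inserted word-finally. /hozzemavapfakeer/ → hozzemavapfakeera.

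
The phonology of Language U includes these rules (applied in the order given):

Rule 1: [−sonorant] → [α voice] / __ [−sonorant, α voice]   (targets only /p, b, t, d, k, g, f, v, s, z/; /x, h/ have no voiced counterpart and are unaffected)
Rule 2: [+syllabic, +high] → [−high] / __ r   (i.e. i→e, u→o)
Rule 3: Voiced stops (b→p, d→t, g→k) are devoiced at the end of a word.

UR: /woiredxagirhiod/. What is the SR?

woeretxagerhiot

Rule 1 (regressive voicing assimilation): /d/ precedes the voiceless obstruent /x/, so it devoices to [t] by assimilation. /woiredxagirhiod/ → woiretxagirhiod.
Rule 2 (pre-rhotic lowering): /i/ is a high vowel immediately before /r/, so it lowers to [e]. /i/ is a high vowel immediately before /r/, so it lowers to [e]. /woiretxagirhiod/ → woeretxagerhiod.
Rule 3 (final devoicing): /d/ is a voiced stop in word-final position, so it devoices to [t]. /woeretxagerhiod/ → woeretxagerhiot.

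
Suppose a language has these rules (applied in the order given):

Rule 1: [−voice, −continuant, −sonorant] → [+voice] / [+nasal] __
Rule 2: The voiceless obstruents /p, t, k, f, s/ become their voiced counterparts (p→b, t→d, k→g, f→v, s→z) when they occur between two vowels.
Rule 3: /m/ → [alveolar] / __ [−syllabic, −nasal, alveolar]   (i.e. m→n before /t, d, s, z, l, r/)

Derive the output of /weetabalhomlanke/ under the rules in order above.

weedabalhonlange

Rule 1 (post-nasal voicing): /k/ is a voiceless stop immediately after the nasal /n/, so it voices to [g]. /weetabalhomlanke/ → weetabalhomlange.
Rule 2 (intervocalic voicing): /t/ is a voiceless obstruent between vowels /e/ and /a/, so it voices to [d]. /weetabalhomlange/ → weedabalhomlange.
Rule 3 (nasal place assimilation): /m/ precedes the alveolar consonant /l/, so it assimilates in place to [n]. /weedabalhomlange/ → weedabalhonlange.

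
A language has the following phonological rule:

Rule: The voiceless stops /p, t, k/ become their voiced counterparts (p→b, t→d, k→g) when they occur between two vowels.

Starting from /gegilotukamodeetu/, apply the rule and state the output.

gegilodugamodeedu

/t/ is a voiceless stop between vowels /o/ and /u/, so it voices to [d].
/k/ is a voiceless stop between vowels /u/ and /a/, so it voices to [g].
/t/ is a voiceless stop between vowels /e/ and /u/, so it voices to [d].
Surface form: [gegilodugamodeedu].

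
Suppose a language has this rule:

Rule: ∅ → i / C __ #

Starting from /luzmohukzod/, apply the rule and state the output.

luzmohukzodi

the form ends in the consonant /d/, so [i] is inserted word-finally.
Surface form: [luzmohukzodi].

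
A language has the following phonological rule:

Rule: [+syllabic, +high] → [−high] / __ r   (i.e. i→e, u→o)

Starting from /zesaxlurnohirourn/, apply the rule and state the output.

zesaxlornoheroorn

/u/ is a high vowel immediately before /r/, so it lowers to [o].
/i/ is a high vowel immediately before /r/, so it lowers to [e].
/u/ is a high vowel immediately before /r/, so it lowers to [o].
Surface form: [zesaxlornoheroorn].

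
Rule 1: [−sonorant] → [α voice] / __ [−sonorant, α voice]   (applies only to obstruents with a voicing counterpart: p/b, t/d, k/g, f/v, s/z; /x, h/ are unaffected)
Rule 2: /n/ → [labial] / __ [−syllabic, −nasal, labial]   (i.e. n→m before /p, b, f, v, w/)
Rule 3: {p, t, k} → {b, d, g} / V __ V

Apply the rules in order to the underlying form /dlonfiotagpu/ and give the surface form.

Rule 1 (regressive voicing assimilation): /g/ precedes the voiceless obstruent /p/, so it devoices to [k] by assimilation. /dlonfiotagpu/ → dlonfiotakpu.
Rule 2 (nasal place assimilation): /n/ precedes the labial consonant /f/, so it assimilates in place to [m]. /dlonfiotakpu/ → dlomfiotakpu.
Rule 3 (intervocalic voicing): /t/ is a voiceless stop between vowels /o/ and /a/, so it voices to [d]. /dlomfiotakpu/ → dlomfiodakpu.

dlomfiodakpu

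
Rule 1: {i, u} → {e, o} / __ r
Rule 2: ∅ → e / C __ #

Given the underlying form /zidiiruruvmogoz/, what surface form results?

Rule 1 (pre-rhotic lowering): /i/ is a high vowel immediately before /r/, so it lowers to [e]. /u/ is a high vowel immediately before /r/, so it lowers to [o]. /zidiiruruvmogoz/ → zidieroruvmogoz.
Rule 2 (final e-epenthesis): the form ends in the consonant /z/, so [e] is inserted word-finally. /zidieroruvmogoz/ → zidieroruvmogoze.

zidieroruvmogoze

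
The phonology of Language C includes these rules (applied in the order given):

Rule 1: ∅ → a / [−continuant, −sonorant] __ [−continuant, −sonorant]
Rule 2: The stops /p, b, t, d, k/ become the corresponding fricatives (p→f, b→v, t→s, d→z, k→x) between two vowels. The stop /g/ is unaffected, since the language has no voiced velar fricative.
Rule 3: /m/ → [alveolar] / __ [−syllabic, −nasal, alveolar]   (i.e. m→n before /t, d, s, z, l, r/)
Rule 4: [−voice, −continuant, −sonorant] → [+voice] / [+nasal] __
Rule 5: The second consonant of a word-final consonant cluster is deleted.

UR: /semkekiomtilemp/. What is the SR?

semgexiondilem

Rule 1 (stop-cluster a-epenthesis): no segment meets the environment; /semkekiomtilemp/ is unchanged.
Rule 2 (intervocalic spirantization): /k/ is a stop between vowels /e/ and /i/, so it spirantizes to the fricative [x]. /semkekiomtilemp/ → semkexiomtilemp.
Rule 3 (nasal place assimilation): /m/ precedes the alveolar consonant /t/, so it assimilates in place to [n]. /semkexiomtilemp/ → semkexiontilemp.
Rule 4 (post-nasal voicing): /k/ is a voiceless stop immediately after the nasal /m/, so it voices to [g]. /t/ is a voiceless stop immediately after the nasal /n/, so it voices to [d]. /p/ is a voiceless stop immediately after the nasal /m/, so it voices to [b]. /semkexiontilemp/ → semgexiondilemb.
Rule 5 (final cluster simplification): /b/ is the second consonant of a word-final cluster /mb/, so it deletes. /semgexiondilemb/ → semgexiondilem.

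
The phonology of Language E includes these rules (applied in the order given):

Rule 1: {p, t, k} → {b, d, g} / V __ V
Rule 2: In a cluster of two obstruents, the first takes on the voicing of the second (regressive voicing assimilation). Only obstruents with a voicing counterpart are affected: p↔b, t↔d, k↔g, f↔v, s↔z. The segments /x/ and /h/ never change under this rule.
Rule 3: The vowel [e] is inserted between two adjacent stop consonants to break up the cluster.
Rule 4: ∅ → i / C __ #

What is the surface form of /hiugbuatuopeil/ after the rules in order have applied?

Rule 1 (intervocalic voicing): /t/ is a voiceless stop between vowels /a/ and /u/, so it voices to [d]. /p/ is a voiceless stop between vowels /o/ and /e/, so it voices to [b]. /hiugbuatuopeil/ → hiugbuaduobeil.
Rule 2 (regressive voicing assimilation): no segment meets the environment; /hiugbuaduobeil/ is unchanged.
Rule 3 (stop-cluster e-epenthesis): /g/ and /b/ form a stop–stop cluster, so [e] is inserted between them. /hiugbuaduobeil/ → hiugebuaduobeil.
Rule 4 (final i-epenthesis): the form ends in the consonant /l/, so [i] is inserted word-finally. /hiugebuaduobeil/ → hiugebuaduobeili.

hiugebuaduobeili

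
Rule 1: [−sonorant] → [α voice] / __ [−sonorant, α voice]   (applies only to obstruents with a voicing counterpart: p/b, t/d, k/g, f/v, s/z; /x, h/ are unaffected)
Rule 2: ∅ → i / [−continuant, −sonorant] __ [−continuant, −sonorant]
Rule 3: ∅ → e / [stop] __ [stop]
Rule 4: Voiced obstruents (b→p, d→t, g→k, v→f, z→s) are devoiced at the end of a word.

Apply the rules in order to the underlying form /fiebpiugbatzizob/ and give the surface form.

fiepipiugibadzizop

Rule 1 (regressive voicing assimilation): /b/ precedes the voiceless obstruent /p/, so it devoices to [p] by assimilation. /t/ precedes the voiced obstruent /z/, so it voices to [d] by assimilation. /fiebpiugbatzizob/ → fieppiugbadzizob.
Rule 2 (stop-cluster i-epenthesis): /p/ and /p/ form a stop–stop cluster, so [i] is inserted between them. /g/ and /b/ form a stop–stop cluster, so [i] is inserted between them. /fieppiugbadzizob/ → fiepipiugibadzizob.
Rule 3 (stop-cluster e-epenthesis): no segment meets the environment; /fiepipiugibadzizob/ is unchanged.
Rule 4 (final devoicing): /b/ is a voiced obstruent in word-final position, so it devoices to [p]. /fiepipiugibadzizob/ → fiepipiugibadzizop.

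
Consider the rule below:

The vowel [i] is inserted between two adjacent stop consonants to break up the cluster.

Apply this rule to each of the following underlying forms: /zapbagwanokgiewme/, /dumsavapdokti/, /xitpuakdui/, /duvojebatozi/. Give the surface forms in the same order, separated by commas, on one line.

zapibagwanokigiewme, dumsavapidokiti, xitipuakidui, duvojebatozi

/zapbagwanokgiewme/: /p/ and /b/ form a stop–stop cluster, so [i] is inserted between them. /k/ and /g/ form a stop–stop cluster, so [i] is inserted between them. → [zapibagwanokigiewme].
/dumsavapdokti/: /p/ and /d/ form a stop–stop cluster, so [i] is inserted between them. /k/ and /t/ form a stop–stop cluster, so [i] is inserted between them. → [dumsavapidokiti].
/xitpuakdui/: /t/ and /p/ form a stop–stop cluster, so [i] is inserted between them. /k/ and /d/ form a stop–stop cluster, so [i] is inserted between them. → [xitipuakidui].
/duvojebatozi/: the rule's environment is not met; surfaces unchanged as [duvojebatozi].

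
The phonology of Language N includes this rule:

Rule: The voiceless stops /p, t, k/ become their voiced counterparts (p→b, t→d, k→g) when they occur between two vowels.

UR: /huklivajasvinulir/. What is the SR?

huklivajasvinulir

No segment of /huklivajasvinulir/ meets the structural description of the rule, so the form surfaces unchanged.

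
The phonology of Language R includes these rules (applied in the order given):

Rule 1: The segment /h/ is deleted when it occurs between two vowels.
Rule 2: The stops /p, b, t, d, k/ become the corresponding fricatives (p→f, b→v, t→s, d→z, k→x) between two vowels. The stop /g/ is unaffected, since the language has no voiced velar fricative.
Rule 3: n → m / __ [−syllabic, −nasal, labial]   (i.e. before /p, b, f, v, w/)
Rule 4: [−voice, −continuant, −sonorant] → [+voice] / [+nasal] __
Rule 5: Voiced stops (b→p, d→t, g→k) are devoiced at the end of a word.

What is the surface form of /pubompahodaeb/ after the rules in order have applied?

puvombaozaep

Rule 1 (intervocalic h-deletion): /h/ occurs between vowels /a/ and /o/, so it deletes. /pubompahodaeb/ → pubompaodaeb.
Rule 2 (intervocalic spirantization): /b/ is a stop between vowels /u/ and /o/, so it spirantizes to the fricative [v]. /d/ is a stop between vowels /o/ and /a/, so it spirantizes to the fricative [z]. /pubompaodaeb/ → puvompaozaeb.
Rule 3 (nasal place assimilation): no segment meets the environment; /puvompaozaeb/ is unchanged.
Rule 4 (post-nasal voicing): /p/ is a voiceless stop immediately after the nasal /m/, so it voices to [b]. /puvompaozaeb/ → puvombaozaeb.
Rule 5 (final devoicing): /b/ is a voiced stop in word-final position, so it devoices to [p]. /puvombaozaeb/ → puvombaozaep.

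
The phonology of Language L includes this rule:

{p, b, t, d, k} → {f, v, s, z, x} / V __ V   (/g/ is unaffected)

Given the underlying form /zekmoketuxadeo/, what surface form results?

zekmoxesuxazeo

Scanning /zekmoketuxadeo/: /k/ at position 3 is not in the conditioning environment; /k/ is a stop between vowels /o/ and /e/, so it spirantizes to the fricative [x]; /t/ is a stop between vowels /e/ and /u/, so it spirantizes to the fricative [s]; /d/ is a stop between vowels /a/ and /e/, so it spirantizes to the fricative [z].
Result: [zekmoxesuxazeo].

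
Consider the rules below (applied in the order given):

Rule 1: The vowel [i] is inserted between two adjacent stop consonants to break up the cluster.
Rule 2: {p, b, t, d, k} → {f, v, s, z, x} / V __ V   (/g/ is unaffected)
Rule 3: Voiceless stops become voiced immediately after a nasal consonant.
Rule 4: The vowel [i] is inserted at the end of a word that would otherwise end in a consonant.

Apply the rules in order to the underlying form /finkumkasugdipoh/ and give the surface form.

fingumgasugizifohi

Rule 1 (stop-cluster i-epenthesis): /g/ and /d/ form a stop–stop cluster, so [i] is inserted between them. /finkumkasugdipoh/ → finkumkasugidipoh.
Rule 2 (intervocalic spirantization): /d/ is a stop between vowels /i/ and /i/, so it spirantizes to the fricative [z]. /p/ is a stop between vowels /i/ and /o/, so it spirantizes to the fricative [f]. /finkumkasugidipoh/ → finkumkasugizifoh.
Rule 3 (post-nasal voicing): /k/ is a voiceless stop immediately after the nasal /n/, so it voices to [g]. /k/ is a voiceless stop immediately after the nasal /m/, so it voices to [g]. /finkumkasugizifoh/ → fingumgasugizifoh.
Rule 4 (final i-epenthesis): the form ends in the consonant /h/, so [i] is inserted word-finally. /fingumgasugizifoh/ → fingumgasugizifohi.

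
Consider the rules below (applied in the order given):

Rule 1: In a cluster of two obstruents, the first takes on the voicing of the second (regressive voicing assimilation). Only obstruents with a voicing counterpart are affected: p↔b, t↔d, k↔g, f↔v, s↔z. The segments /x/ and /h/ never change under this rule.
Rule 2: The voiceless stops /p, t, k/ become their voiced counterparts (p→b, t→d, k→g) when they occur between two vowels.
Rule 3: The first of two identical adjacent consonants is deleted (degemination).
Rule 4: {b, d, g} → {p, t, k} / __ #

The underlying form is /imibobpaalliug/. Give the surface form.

imibopaaliuk

Rule 1 (regressive voicing assimilation): /b/ precedes the voiceless obstruent /p/, so it devoices to [p] by assimilation. /imibobpaalliug/ → imiboppaalliug.
Rule 2 (intervocalic voicing): no segment meets the environment; /imiboppaalliug/ is unchanged.
Rule 3 (degemination): /pp/ is a geminate; the first /p/ deletes. /ll/ is a geminate; the first /l/ deletes. /imiboppaalliug/ → imibopaaliug.
Rule 4 (final devoicing): /g/ is a voiced stop in word-final position, so it devoices to [k]. /imibopaaliug/ → imibopaaliuk.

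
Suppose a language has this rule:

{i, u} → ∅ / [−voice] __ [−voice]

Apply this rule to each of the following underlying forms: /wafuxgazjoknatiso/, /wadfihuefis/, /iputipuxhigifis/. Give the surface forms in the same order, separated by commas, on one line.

wafxgazjoknatso, wadfhuefs, iptpxhigifs

/wafuxgazjoknatiso/: /u/ is a high vowel flanked by voiceless consonants /f/ and /x/, so it deletes. /i/ is a high vowel flanked by voiceless consonants /t/ and /s/, so it deletes. → [wafxgazjoknatso].
/wadfihuefis/: /i/ is a high vowel flanked by voiceless consonants /f/ and /h/, so it deletes. /i/ is a high vowel flanked by voiceless consonants /f/ and /s/, so it deletes. → [wadfhuefs].
/iputipuxhigifis/: /u/ is a high vowel flanked by voiceless consonants /p/ and /t/, so it deletes. /i/ is a high vowel flanked by voiceless consonants /t/ and /p/, so it deletes. /u/ is a high vowel flanked by voiceless consonants /p/ and /x/, so it deletes. /i/ is a high vowel flanked by voiceless consonants /f/ and /s/, so it deletes. → [iptpxhigifs].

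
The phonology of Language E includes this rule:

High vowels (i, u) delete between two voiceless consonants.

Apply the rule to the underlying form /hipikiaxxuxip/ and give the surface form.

/i/ is a high vowel flanked by voiceless consonants /h/ and /p/, so it deletes.
/i/ is a high vowel flanked by voiceless consonants /p/ and /k/, so it deletes.
/u/ is a high vowel flanked by voiceless consonants /x/ and /x/, so it deletes.
/i/ is a high vowel flanked by voiceless consonants /x/ and /p/, so it deletes.
Surface form: [hpkiaxxxp].

hpkiaxxxp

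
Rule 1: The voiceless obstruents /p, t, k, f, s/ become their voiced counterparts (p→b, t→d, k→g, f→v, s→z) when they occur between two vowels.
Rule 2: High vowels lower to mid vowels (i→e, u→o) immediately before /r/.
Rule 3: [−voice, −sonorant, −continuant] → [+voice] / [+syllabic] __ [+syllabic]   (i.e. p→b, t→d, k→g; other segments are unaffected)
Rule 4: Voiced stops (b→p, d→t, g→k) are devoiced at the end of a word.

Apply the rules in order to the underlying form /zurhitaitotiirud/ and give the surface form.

zorhidaidodierut

Rule 1 (intervocalic voicing): /t/ is a voiceless obstruent between vowels /i/ and /a/, so it voices to [d]. /t/ is a voiceless obstruent between vowels /i/ and /o/, so it voices to [d]. /t/ is a voiceless obstruent between vowels /o/ and /i/, so it voices to [d]. /zurhitaitotiirud/ → zurhidaidodiirud.
Rule 2 (pre-rhotic lowering): /u/ is a high vowel immediately before /r/, so it lowers to [o]. /i/ is a high vowel immediately before /r/, so it lowers to [e]. /zurhidaidodiirud/ → zorhidaidodierud.
Rule 3 (intervocalic voicing): no segment meets the environment; /zorhidaidodierud/ is unchanged.
Rule 4 (final devoicing): /d/ is a voiced stop in word-final position, so it devoices to [t]. /zorhidaidodierud/ → zorhidaidodierut.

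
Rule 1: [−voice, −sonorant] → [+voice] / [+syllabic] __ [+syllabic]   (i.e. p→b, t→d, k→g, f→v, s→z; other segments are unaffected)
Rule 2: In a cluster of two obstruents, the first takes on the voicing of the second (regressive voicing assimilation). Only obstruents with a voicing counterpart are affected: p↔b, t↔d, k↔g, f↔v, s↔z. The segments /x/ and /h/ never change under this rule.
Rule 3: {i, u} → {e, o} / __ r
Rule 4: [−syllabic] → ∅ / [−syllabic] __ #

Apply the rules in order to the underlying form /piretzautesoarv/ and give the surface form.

peredzaudezoar

Rule 1 (intervocalic voicing): /t/ is a voiceless obstruent between vowels /u/ and /e/, so it voices to [d]. /s/ is a voiceless obstruent between vowels /e/ and /o/, so it voices to [z]. /piretzautesoarv/ → piretzaudezoarv.
Rule 2 (regressive voicing assimilation): /t/ precedes the voiced obstruent /z/, so it voices to [d] by assimilation. /piretzaudezoarv/ → piredzaudezoarv.
Rule 3 (pre-rhotic lowering): /i/ is a high vowel immediately before /r/, so it lowers to [e]. /piredzaudezoarv/ → peredzaudezoarv.
Rule 4 (final cluster simplification): /v/ is the second consonant of a word-final cluster /rv/, so it deletes. /peredzaudezoarv/ → peredzaudezoar.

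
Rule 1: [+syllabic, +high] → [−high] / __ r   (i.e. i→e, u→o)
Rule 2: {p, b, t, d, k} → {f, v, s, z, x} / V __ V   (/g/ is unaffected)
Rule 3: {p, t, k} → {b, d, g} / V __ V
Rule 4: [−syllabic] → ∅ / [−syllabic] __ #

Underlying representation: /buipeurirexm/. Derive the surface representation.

buifeorerex

Rule 1 (pre-rhotic lowering): /u/ is a high vowel immediately before /r/, so it lowers to [o]. /i/ is a high vowel immediately before /r/, so it lowers to [e]. /buipeurirexm/ → buipeorerexm.
Rule 2 (intervocalic spirantization): /p/ is a stop between vowels /i/ and /e/, so it spirantizes to the fricative [f]. /buipeorerexm/ → buifeorerexm.
Rule 3 (intervocalic voicing): no segment meets the environment; /buifeorerexm/ is unchanged.
Rule 4 (final cluster simplification): /m/ is the second consonant of a word-final cluster /xm/, so it deletes. /buifeorerexm/ → buifeorerex.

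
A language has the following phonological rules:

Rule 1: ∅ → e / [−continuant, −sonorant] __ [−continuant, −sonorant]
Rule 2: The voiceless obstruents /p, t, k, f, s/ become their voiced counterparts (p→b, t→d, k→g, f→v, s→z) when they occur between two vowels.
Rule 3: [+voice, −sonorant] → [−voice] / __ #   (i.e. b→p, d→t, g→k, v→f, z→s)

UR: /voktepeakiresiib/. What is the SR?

Rule 1 (stop-cluster e-epenthesis): /k/ and /t/ form a stop–stop cluster, so [e] is inserted between them. /voktepeakiresiib/ → voketepeakiresiib.
Rule 2 (intervocalic voicing): /k/ is a voiceless obstruent between vowels /o/ and /e/, so it voices to [g]. /t/ is a voiceless obstruent between vowels /e/ and /e/, so it voices to [d]. /p/ is a voiceless obstruent between vowels /e/ and /e/, so it voices to [b]. /k/ is a voiceless obstruent between vowels /a/ and /i/, so it voices to [g]. /s/ is a voiceless obstruent between vowels /e/ and /i/, so it voices to [z]. /voketepeakiresiib/ → vogedebeagireziib.
Rule 3 (final devoicing): /b/ is a voiced obstruent in word-final position, so it devoices to [p]. /vogedebeagireziib/ → vogedebeagireziip.

vogedebeagireziip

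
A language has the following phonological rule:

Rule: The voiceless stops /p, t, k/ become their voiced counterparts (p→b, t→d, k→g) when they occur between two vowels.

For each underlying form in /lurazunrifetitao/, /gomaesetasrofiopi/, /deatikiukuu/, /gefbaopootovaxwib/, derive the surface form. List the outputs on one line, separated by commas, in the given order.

/lurazunrifetitao/: /t/ is a voiceless stop between vowels /e/ and /i/, so it voices to [d]. /t/ is a voiceless stop between vowels /i/ and /a/, so it voices to [d]. → [lurazunrifedidao].
/gomaesetasrofiopi/: /t/ is a voiceless stop between vowels /e/ and /a/, so it voices to [d]. /p/ is a voiceless stop between vowels /o/ and /i/, so it voices to [b]. → [gomaesedasrofiobi].
/deatikiukuu/: /t/ is a voiceless stop between vowels /a/ and /i/, so it voices to [d]. /k/ is a voiceless stop between vowels /i/ and /i/, so it voices to [g]. /k/ is a voiceless stop between vowels /u/ and /u/, so it voices to [g]. → [deadigiuguu].
/gefbaopootovaxwib/: /p/ is a voiceless stop between vowels /o/ and /o/, so it voices to [b]. /t/ is a voiceless stop between vowels /o/ and /o/, so it voices to [d]. → [gefbaoboodovaxwib].

lurazunrifedidao, gomaesedasrofiobi, deadigiuguu, gefbaoboodovaxwib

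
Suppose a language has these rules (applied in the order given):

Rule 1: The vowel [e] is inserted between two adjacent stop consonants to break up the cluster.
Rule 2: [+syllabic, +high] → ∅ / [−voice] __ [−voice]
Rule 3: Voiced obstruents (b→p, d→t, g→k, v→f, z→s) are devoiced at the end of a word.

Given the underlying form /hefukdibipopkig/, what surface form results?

hefkedibipopekik

Rule 1 (stop-cluster e-epenthesis): /k/ and /d/ form a stop–stop cluster, so [e] is inserted between them. /p/ and /k/ form a stop–stop cluster, so [e] is inserted between them. /hefukdibipopkig/ → hefukedibipopekig.
Rule 2 (high vowel syncope): /u/ is a high vowel flanked by voiceless consonants /f/ and /k/, so it deletes. /hefukedibipopekig/ → hefkedibipopekig.
Rule 3 (final devoicing): /g/ is a voiced obstruent in word-final position, so it devoices to [k]. /hefkedibipopekig/ → hefkedibipopekik.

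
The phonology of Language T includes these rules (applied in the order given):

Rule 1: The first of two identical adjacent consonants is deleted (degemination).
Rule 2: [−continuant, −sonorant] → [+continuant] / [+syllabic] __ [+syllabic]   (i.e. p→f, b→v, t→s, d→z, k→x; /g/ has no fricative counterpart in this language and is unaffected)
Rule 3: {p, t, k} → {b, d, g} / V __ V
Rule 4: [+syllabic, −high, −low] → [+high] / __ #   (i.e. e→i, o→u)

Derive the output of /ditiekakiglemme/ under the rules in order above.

Rule 1 (degemination): /mm/ is a geminate; the first /m/ deletes. /ditiekakiglemme/ → ditiekakigleme.
Rule 2 (intervocalic spirantization): /t/ is a stop between vowels /i/ and /i/, so it spirantizes to the fricative [s]. /k/ is a stop between vowels /e/ and /a/, so it spirantizes to the fricative [x]. /k/ is a stop between vowels /a/ and /i/, so it spirantizes to the fricative [x]. /ditiekakigleme/ → disiexaxigleme.
Rule 3 (intervocalic voicing): no segment meets the environment; /disiexaxigleme/ is unchanged.
Rule 4 (final vowel raising): /e/ is a mid vowel in word-final position, so it raises to [i]. /disiexaxigleme/ → disiexaxiglemi.

disiexaxiglemi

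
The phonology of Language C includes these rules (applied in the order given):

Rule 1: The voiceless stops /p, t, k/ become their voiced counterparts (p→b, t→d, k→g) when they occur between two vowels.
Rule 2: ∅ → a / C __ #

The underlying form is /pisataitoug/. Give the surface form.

Rule 1 (intervocalic voicing): /t/ is a voiceless stop between vowels /a/ and /a/, so it voices to [d]. /t/ is a voiceless stop between vowels /i/ and /o/, so it voices to [d]. /pisataitoug/ → pisadaidoug.
Rule 2 (final a-epenthesis): the form ends in the consonant /g/, so [a] is inserted word-finally. /pisadaidoug/ → pisadaidouga.

pisadaidouga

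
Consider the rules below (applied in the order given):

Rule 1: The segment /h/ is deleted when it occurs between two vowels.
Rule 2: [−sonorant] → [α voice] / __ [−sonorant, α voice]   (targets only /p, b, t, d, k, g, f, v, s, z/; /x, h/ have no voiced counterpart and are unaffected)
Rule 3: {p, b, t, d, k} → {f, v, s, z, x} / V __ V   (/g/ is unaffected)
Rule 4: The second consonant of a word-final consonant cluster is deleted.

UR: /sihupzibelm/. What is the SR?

Rule 1 (intervocalic h-deletion): /h/ occurs between vowels /i/ and /u/, so it deletes. /sihupzibelm/ → siupzibelm.
Rule 2 (regressive voicing assimilation): /p/ precedes the voiced obstruent /z/, so it voices to [b] by assimilation. /siupzibelm/ → siubzibelm.
Rule 3 (intervocalic spirantization): /b/ is a stop between vowels /i/ and /e/, so it spirantizes to the fricative [v]. /siubzibelm/ → siubzivelm.
Rule 4 (final cluster simplification): /m/ is the second consonant of a word-final cluster /lm/, so it deletes. /siubzivelm/ → siubzivel.

siubzivel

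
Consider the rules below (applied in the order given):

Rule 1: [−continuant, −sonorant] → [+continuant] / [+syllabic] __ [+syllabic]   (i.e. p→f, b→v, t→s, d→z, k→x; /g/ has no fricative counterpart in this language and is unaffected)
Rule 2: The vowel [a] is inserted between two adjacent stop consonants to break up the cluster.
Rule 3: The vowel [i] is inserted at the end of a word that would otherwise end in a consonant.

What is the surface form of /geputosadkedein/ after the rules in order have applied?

gefusosadakezeini

Rule 1 (intervocalic spirantization): /p/ is a stop between vowels /e/ and /u/, so it spirantizes to the fricative [f]. /t/ is a stop between vowels /u/ and /o/, so it spirantizes to the fricative [s]. /d/ is a stop between vowels /e/ and /e/, so it spirantizes to the fricative [z]. /geputosadkedein/ → gefusosadkezein.
Rule 2 (stop-cluster a-epenthesis): /d/ and /k/ form a stop–stop cluster, so [a] is inserted between them. /gefusosadkezein/ → gefusosadakezein.
Rule 3 (final i-epenthesis): the form ends in the consonant /n/, so [i] is inserted word-finally. /gefusosadakezein/ → gefusosadakezeini.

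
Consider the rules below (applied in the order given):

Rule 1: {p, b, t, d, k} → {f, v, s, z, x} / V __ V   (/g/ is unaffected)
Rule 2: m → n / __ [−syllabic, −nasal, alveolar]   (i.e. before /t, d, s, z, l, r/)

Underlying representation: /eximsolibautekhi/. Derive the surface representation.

Rule 1 (intervocalic spirantization): /b/ is a stop between vowels /i/ and /a/, so it spirantizes to the fricative [v]. /t/ is a stop between vowels /u/ and /e/, so it spirantizes to the fricative [s]. /eximsolibautekhi/ → eximsolivausekhi.
Rule 2 (nasal place assimilation): /m/ precedes the alveolar consonant /s/, so it assimilates in place to [n]. /eximsolivausekhi/ → exinsolivausekhi.

exinsolivausekhi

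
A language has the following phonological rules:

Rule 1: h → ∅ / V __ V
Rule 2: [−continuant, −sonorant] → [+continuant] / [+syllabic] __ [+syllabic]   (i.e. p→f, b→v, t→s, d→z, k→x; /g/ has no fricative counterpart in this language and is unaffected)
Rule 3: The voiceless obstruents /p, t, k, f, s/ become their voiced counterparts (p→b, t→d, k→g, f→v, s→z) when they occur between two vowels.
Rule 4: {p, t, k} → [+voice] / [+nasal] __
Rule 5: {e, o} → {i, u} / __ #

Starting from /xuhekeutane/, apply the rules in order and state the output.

Rule 1 (intervocalic h-deletion): /h/ occurs between vowels /u/ and /e/, so it deletes. /xuhekeutane/ → xuekeutane.
Rule 2 (intervocalic spirantization): /k/ is a stop between vowels /e/ and /e/, so it spirantizes to the fricative [x]. /t/ is a stop between vowels /u/ and /a/, so it spirantizes to the fricative [s]. /xuekeutane/ → xuexeusane.
Rule 3 (intervocalic voicing): /s/ is a voiceless obstruent between vowels /u/ and /a/, so it voices to [z]. /xuexeusane/ → xuexeuzane.
Rule 4 (post-nasal voicing): no segment meets the environment; /xuexeuzane/ is unchanged.
Rule 5 (final vowel raising): /e/ is a mid vowel in word-final position, so it raises to [i]. /xuexeuzane/ → xuexeuzani.

xuexeuzani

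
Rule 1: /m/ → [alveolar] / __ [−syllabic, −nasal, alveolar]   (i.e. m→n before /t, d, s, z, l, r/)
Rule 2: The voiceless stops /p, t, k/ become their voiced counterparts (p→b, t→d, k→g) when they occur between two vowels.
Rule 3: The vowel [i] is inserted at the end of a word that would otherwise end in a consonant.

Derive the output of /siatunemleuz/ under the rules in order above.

siadunenleuzi

Rule 1 (nasal place assimilation): /m/ precedes the alveolar consonant /l/, so it assimilates in place to [n]. /siatunemleuz/ → siatunenleuz.
Rule 2 (intervocalic voicing): /t/ is a voiceless stop between vowels /a/ and /u/, so it voices to [d]. /siatunenleuz/ → siadunenleuz.
Rule 3 (final i-epenthesis): the form ends in the consonant /z/, so [i] is inserted word-finally. /siadunenleuz/ → siadunenleuzi.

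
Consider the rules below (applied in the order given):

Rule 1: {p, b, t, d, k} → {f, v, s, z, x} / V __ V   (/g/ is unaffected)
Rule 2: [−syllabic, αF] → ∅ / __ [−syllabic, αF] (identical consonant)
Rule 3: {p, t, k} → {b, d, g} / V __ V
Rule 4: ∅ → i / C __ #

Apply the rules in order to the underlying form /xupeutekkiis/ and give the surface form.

Rule 1 (intervocalic spirantization): /p/ is a stop between vowels /u/ and /e/, so it spirantizes to the fricative [f]. /t/ is a stop between vowels /u/ and /e/, so it spirantizes to the fricative [s]. /xupeutekkiis/ → xufeusekkiis.
Rule 2 (degemination): /kk/ is a geminate; the first /k/ deletes. /xufeusekkiis/ → xufeusekiis.
Rule 3 (intervocalic voicing): /k/ is a voiceless stop between vowels /e/ and /i/, so it voices to [g]. /xufeusekiis/ → xufeusegiis.
Rule 4 (final i-epenthesis): the form ends in the consonant /s/, so [i] is inserted word-finally. /xufeusegiis/ → xufeusegiisi.

xufeusegiisi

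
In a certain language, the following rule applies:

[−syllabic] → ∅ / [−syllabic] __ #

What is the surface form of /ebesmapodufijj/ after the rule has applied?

/j/ is the second consonant of a word-final cluster /jj/, so it deletes.
The other instances of /b/, /s/, /m/, /p/, /d/, /f/, /j/ do not occur in the required environment and remain unchanged.
Surface form: [ebesmapodufij].

ebesmapodufij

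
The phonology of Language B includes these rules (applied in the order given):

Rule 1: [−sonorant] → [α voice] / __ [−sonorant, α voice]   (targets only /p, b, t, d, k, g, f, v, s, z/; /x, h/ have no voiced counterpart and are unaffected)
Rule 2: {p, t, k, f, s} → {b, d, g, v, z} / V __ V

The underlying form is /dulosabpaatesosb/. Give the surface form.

Rule 1 (regressive voicing assimilation): /b/ precedes the voiceless obstruent /p/, so it devoices to [p] by assimilation. /s/ precedes the voiced obstruent /b/, so it voices to [z] by assimilation. /dulosabpaatesosb/ → dulosappaatesozb.
Rule 2 (intervocalic voicing): /s/ is a voiceless obstruent between vowels /o/ and /a/, so it voices to [z]. /t/ is a voiceless obstruent between vowels /a/ and /e/, so it voices to [d]. /s/ is a voiceless obstruent between vowels /e/ and /o/, so it voices to [z]. /dulosappaatesozb/ → dulozappaadezozb.

dulozappaadezozb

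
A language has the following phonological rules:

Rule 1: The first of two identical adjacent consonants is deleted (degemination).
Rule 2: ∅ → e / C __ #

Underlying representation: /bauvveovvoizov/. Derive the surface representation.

Rule 1 (degemination): /vv/ is a geminate; the first /v/ deletes. /vv/ is a geminate; the first /v/ deletes. /bauvveovvoizov/ → bauveovoizov.
Rule 2 (final e-epenthesis): the form ends in the consonant /v/, so [e] is inserted word-finally. /bauveovoizov/ → bauveovoizove.

bauveovoizove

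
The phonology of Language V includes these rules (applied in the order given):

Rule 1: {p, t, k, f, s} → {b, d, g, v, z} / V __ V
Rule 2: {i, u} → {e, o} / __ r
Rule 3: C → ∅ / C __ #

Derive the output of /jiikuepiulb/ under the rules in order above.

jiiguebiul

Rule 1 (intervocalic voicing): /k/ is a voiceless obstruent between vowels /i/ and /u/, so it voices to [g]. /p/ is a voiceless obstruent between vowels /e/ and /i/, so it voices to [b]. /jiikuepiulb/ → jiiguebiulb.
Rule 2 (pre-rhotic lowering): no segment meets the environment; /jiiguebiulb/ is unchanged.
Rule 3 (final cluster simplification): /b/ is the second consonant of a word-final cluster /lb/, so it deletes. /jiiguebiulb/ → jiiguebiul.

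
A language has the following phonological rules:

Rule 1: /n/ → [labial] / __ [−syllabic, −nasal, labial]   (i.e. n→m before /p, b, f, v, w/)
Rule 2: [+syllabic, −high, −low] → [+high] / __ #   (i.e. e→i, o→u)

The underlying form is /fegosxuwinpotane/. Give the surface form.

fegosxuwimpotani

Rule 1 (nasal place assimilation): /n/ precedes the labial consonant /p/, so it assimilates in place to [m]. /fegosxuwinpotane/ → fegosxuwimpotane.
Rule 2 (final vowel raising): /e/ is a mid vowel in word-final position, so it raises to [i]. /fegosxuwimpotane/ → fegosxuwimpotani.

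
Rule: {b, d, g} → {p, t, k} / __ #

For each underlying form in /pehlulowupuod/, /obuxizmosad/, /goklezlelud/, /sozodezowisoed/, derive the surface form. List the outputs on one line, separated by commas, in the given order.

pehlulowupuot, obuxizmosat, goklezlelut, sozodezowisoet

/pehlulowupuod/: /d/ is a voiced stop in word-final position, so it devoices to [t]. → [pehlulowupuot].
/obuxizmosad/: /d/ is a voiced stop in word-final position, so it devoices to [t]. → [obuxizmosat].
/goklezlelud/: /d/ is a voiced stop in word-final position, so it devoices to [t]. → [goklezlelut].
/sozodezowisoed/: /d/ is a voiced stop in word-final position, so it devoices to [t]. → [sozodezowisoet].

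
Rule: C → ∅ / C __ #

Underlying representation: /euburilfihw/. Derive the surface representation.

euburilfih

/w/ is the second consonant of a word-final cluster /hw/, so it deletes.
Surface form: [euburilfih].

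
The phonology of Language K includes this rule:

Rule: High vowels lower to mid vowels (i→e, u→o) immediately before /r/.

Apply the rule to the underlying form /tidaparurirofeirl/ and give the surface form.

tidaparorerofeerl

Scanning /tidaparurirofeirl/: /i/ at position 2 is not in the conditioning environment; /u/ is a high vowel immediately before /r/, so it lowers to [o]; /i/ is a high vowel immediately before /r/, so it lowers to [e]; /i/ is a high vowel immediately before /r/, so it lowers to [e].
Result: [tidaparorerofeerl].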